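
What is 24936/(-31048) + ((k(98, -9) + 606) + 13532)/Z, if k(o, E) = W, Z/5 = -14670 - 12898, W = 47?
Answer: -96939853/106991408 ≈ -0.90605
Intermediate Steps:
Z = -137840 (Z = 5*(-14670 - 12898) = 5*(-27568) = -137840)
k(o, E) = 47
24936/(-31048) + ((k(98, -9) + 606) + 13532)/Z = 24936/(-31048) + ((47 + 606) + 13532)/(-137840) = 24936*(-1/31048) + (653 + 13532)*(-1/137840) = -3117/3881 + 14185*(-1/137840) = -3117/3881 - 2837/27568 = -96939853/106991408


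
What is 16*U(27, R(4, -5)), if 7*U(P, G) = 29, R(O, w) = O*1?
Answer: 464/7 ≈ 66.286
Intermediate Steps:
R(O, w) = O
U(P, G) = 29/7 (U(P, G) = (⅐)*29 = 29/7)
16*U(27, R(4, -5)) = 16*(29/7) = 464/7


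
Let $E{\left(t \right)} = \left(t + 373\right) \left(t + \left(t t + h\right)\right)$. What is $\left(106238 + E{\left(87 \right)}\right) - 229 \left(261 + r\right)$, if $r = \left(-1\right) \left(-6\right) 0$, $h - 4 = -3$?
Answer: $3568689$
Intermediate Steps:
$h = 1$ ($h = 4 - 3 = 1$)
$r = 0$ ($r = 6 \cdot 0 = 0$)
$E{\left(t \right)} = \left(373 + t\right) \left(1 + t + t^{2}\right)$ ($E{\left(t \right)} = \left(t + 373\right) \left(t + \left(t t + 1\right)\right) = \left(373 + t\right) \left(t + \left(t^{2} + 1\right)\right) = \left(373 + t\right) \left(t + \left(1 + t^{2}\right)\right) = \left(373 + t\right) \left(1 + t + t^{2}\right)$)
$\left(106238 + E{\left(87 \right)}\right) - 229 \left(261 + r\right) = \left(106238 + \left(373 + 87^{3} + 374 \cdot 87 + 374 \cdot 87^{2}\right)\right) - 229 \left(261 + 0\right) = \left(106238 + \left(373 + 658503 + 32538 + 374 \cdot 7569\right)\right) - 59769 = \left(106238 + \left(373 + 658503 + 32538 + 2830806\right)\right) - 59769 = \left(106238 + 3522220\right) - 59769 = 3628458 - 59769 = 3568689$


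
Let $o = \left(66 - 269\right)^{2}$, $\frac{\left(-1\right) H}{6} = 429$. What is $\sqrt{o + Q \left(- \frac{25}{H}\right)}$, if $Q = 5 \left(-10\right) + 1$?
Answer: $\frac{7 \sqrt{619106774}}{858} \approx 203.0$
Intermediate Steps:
$H = -2574$ ($H = \left(-6\right) 429 = -2574$)
$Q = -49$ ($Q = -50 + 1 = -49$)
$o = 41209$ ($o = \left(-203\right)^{2} = 41209$)
$\sqrt{o + Q \left(- \frac{25}{H}\right)} = \sqrt{41209 - 49 \left(- \frac{25}{-2574}\right)} = \sqrt{41209 - 49 \left(\left(-25\right) \left(- \frac{1}{2574}\right)\right)} = \sqrt{41209 - \frac{1225}{2574}} = \sqrt{\frac{106070741}{2574}} = \frac{7 \sqrt{619106774}}{858}$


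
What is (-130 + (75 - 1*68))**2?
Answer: 15129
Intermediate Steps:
(-130 + (75 - 1*68))**2 = (-130 + (75 - 68))**2 = (-130 + 7)**2 = (-123)**2 = 15129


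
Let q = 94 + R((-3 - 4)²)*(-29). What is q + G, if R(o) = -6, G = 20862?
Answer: 21130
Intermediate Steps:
q = 268 (q = 94 - 6*(-29) = 94 + 174 = 268)
q + G = 268 + 20862 = 21130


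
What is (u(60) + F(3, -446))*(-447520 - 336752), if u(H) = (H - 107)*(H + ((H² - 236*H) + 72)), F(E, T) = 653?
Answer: -384896385168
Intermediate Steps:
u(H) = (-107 + H)*(72 + H² - 235*H) (u(H) = (-107 + H)*(H + (72 + H² - 236*H)) = (-107 + H)*(72 + H² - 235*H))
(u(60) + F(3, -446))*(-447520 - 336752) = ((-7704 + 60³ - 342*60² + 25217*60) + 653)*(-447520 - 336752) = ((-7704 + 216000 - 342*3600 + 1513020) + 653)*(-784272) = ((-7704 + 216000 - 1231200 + 1513020) + 653)*(-784272) = (490116 + 653)*(-784272) = 490769*(-784272) = -384896385168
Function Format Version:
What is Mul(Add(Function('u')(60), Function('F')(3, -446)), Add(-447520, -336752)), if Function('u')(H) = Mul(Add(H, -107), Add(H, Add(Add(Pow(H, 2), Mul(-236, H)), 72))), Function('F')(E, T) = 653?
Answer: -384896385168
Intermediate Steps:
Function('u')(H) = Mul(Add(-107, H), Add(72, Pow(H, 2), Mul(-235, H))) (Function('u')(H) = Mul(Add(-107, H), Add(H, Add(72, Pow(H, 2), Mul(-236, H)))) = Mul(Add(-107, H), Add(72, Pow(H, 2), Mul(-235, H))))
Mul(Add(Function('u')(60), Function('F')(3, -446)), Add(-447520, -336752)) = Mul(Add(Add(-7704, Pow(60, 3), Mul(-342, Pow(60, 2)), Mul(25217, 60)), 653), Add(-447520, -336752)) = Mul(Add(Add(-7704, 216000, Mul(-342, 3600), 1513020), 653), -784272) = Mul(Add(Add(-7704, 216000, -1231200, 1513020), 653), -784272) = Mul(Add(490116, 653), -784272) = Mul(490769, -784272) = -384896385168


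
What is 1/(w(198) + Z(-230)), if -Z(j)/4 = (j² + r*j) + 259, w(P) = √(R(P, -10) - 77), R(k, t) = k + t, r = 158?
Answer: -67276/4526060065 - √111/4526060065 ≈ -1.4866e-5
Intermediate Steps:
w(P) = √(-87 + P) (w(P) = √((P - 10) - 77) = √((-10 + P) - 77) = √(-87 + P))
Z(j) = -1036 - 632*j - 4*j² (Z(j) = -4*((j² + 158*j) + 259) = -4*(259 + j² + 158*j) = -1036 - 632*j - 4*j²)
1/(w(198) + Z(-230)) = 1/(√(-87 + 198) + (-1036 - 632*(-230) - 4*(-230)²)) = 1/(√111 + (-1036 + 145360 - 4*52900)) = 1/(√111 + (-1036 + 145360 - 211600)) = 1/(√111 - 67276) = 1/(-67276 + √111)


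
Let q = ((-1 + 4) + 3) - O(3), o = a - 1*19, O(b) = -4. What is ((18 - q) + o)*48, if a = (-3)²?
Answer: -96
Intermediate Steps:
a = 9
o = -10 (o = 9 - 1*19 = 9 - 19 = -10)
q = 10 (q = ((-1 + 4) + 3) - 1*(-4) = (3 + 3) + 4 = 6 + 4 = 10)
((18 - q) + o)*48 = ((18 - 1*10) - 10)*48 = ((18 - 10) - 10)*48 = (8 - 10)*48 = -2*48 = -96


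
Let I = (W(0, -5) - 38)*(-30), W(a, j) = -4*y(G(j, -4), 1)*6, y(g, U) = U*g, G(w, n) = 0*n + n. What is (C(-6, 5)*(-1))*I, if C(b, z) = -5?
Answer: -8700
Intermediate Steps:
G(w, n) = n (G(w, n) = 0 + n = n)
W(a, j) = 96 (W(a, j) = -4*(-4)*6 = 16*6 = 96)
I = -1740 (I = (96 - 38)*(-30) = 58*(-30) = -1740)
(C(-6, 5)*(-1))*I = -5*(-1)*(-1740) = 5*(-1740) = -8700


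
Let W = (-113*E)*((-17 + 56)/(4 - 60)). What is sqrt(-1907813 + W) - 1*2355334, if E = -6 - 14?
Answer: -2355334 + I*sqrt(374239838)/14 ≈ -2.3553e+6 + 1381.8*I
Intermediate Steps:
E = -20
W = -22035/14 (W = (-113*(-20))*((-17 + 56)/(4 - 60)) = 2260*(39/(-56)) = 2260*(39*(-1/56)) = 2260*(-39/56) = -22035/14 ≈ -1573.9)
sqrt(-1907813 + W) - 1*2355334 = sqrt(-1907813 - 22035/14) - 1*2355334 = sqrt(-26731417/14) - 2355334 = I*sqrt(374239838)/14 - 2355334 = -2355334 + I*sqrt(374239838)/14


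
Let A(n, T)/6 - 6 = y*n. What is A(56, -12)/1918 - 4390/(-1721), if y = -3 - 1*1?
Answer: 3084476/1650439 ≈ 1.8689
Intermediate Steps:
y = -4 (y = -3 - 1 = -4)
A(n, T) = 36 - 24*n (A(n, T) = 36 + 6*(-4*n) = 36 - 24*n)
A(56, -12)/1918 - 4390/(-1721) = (36 - 24*56)/1918 - 4390/(-1721) = (36 - 1344)*(1/1918) - 4390*(-1/1721) = -1308*1/1918 + 4390/1721 = -654/959 + 4390/1721 = 3084476/1650439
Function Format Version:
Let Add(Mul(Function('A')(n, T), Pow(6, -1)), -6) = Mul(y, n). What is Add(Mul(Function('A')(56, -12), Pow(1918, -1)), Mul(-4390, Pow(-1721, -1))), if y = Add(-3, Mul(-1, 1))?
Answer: Rational(3084476, 1650439) ≈ 1.8689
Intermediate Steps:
y = -4 (y = Add(-3, -1) = -4)
Function('A')(n, T) = Add(36, Mul(-24, n)) (Function('A')(n, T) = Add(36, Mul(6, Mul(-4, n))) = Add(36, Mul(-24, n)))
Add(Mul(Function('A')(56, -12), Pow(1918, -1)), Mul(-4390, Pow(-1721, -1))) = Add(Mul(Add(36, Mul(-24, 56)), Pow(1918, -1)), Mul(-4390, Pow(-1721, -1))) = Add(Mul(Add(36, -1344), Rational(1, 1918)), Mul(-4390, Rational(-1, 1721))) = Add(Mul(-1308, Rational(1, 1918)), Rational(4390, 1721)) = Add(Rational(-654, 959), Rational(4390, 1721)) = Rational(3084476, 1650439)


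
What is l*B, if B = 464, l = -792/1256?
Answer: -45936/157 ≈ -292.59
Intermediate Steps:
l = -99/157 (l = -792*1/1256 = -99/157 ≈ -0.63057)
l*B = -99/157*464 = -45936/157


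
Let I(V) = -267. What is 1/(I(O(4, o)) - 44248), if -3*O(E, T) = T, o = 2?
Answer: -1/44515 ≈ -2.2464e-5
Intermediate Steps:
O(E, T) = -T/3
1/(I(O(4, o)) - 44248) = 1/(-267 - 44248) = 1/(-44515) = -1/44515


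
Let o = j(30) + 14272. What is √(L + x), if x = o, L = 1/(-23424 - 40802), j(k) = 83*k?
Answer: √69142899207686/64226 ≈ 129.47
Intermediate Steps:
L = -1/64226 (L = 1/(-64226) = -1/64226 ≈ -1.5570e-5)
o = 16762 (o = 83*30 + 14272 = 2490 + 14272 = 16762)
x = 16762
√(L + x) = √(-1/64226 + 16762) = √(1076556211/64226) = √69142899207686/64226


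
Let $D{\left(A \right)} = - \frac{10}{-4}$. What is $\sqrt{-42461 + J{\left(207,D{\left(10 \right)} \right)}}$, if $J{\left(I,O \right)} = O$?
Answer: $\frac{7 i \sqrt{3466}}{2} \approx 206.05 i$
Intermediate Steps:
$D{\left(A \right)} = \frac{5}{2}$ ($D{\left(A \right)} = \left(-10\right) \left(- \frac{1}{4}\right) = \frac{5}{2}$)
$\sqrt{-42461 + J{\left(207,D{\left(10 \right)} \right)}} = \sqrt{-42461 + \frac{5}{2}} = \sqrt{- \frac{84917}{2}} = \frac{7 i \sqrt{3466}}{2}$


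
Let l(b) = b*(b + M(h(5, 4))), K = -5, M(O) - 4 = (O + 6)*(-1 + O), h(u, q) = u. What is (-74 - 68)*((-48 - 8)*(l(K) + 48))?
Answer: -1327984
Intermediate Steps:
M(O) = 4 + (-1 + O)*(6 + O) (M(O) = 4 + (O + 6)*(-1 + O) = 4 + (6 + O)*(-1 + O) = 4 + (-1 + O)*(6 + O))
l(b) = b*(48 + b) (l(b) = b*(b + (-2 + 5**2 + 5*5)) = b*(b + (-2 + 25 + 25)) = b*(b + 48) = b*(48 + b))
(-74 - 68)*((-48 - 8)*(l(K) + 48)) = (-74 - 68)*((-48 - 8)*(-5*(48 - 5) + 48)) = -(-7952)*(-5*43 + 48) = -(-7952)*(-215 + 48) = -(-7952)*(-167) = -142*9352 = -1327984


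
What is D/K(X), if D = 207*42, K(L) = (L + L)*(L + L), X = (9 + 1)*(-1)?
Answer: 4347/200 ≈ 21.735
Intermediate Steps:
X = -10 (X = 10*(-1) = -10)
K(L) = 4*L**2 (K(L) = (2*L)*(2*L) = 4*L**2)
D = 8694
D/K(X) = 8694/((4*(-10)**2)) = 8694/((4*100)) = 8694/400 = 8694*(1/400) = 4347/200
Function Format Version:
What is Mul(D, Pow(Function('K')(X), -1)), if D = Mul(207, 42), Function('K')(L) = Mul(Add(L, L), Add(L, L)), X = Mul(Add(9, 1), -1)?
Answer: Rational(4347, 200) ≈ 21.735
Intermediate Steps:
X = -10 (X = Mul(10, -1) = -10)
Function('K')(L) = Mul(4, Pow(L, 2)) (Function('K')(L) = Mul(Mul(2, L), Mul(2, L)) = Mul(4, Pow(L, 2)))
D = 8694
Mul(D, Pow(Function('K')(X), -1)) = Mul(8694, Pow(Mul(4, Pow(-10, 2)), -1)) = Mul(8694, Pow(Mul(4, 100), -1)) = Mul(8694, Pow(400, -1)) = Mul(8694, Rational(1, 400)) = Rational(4347, 200)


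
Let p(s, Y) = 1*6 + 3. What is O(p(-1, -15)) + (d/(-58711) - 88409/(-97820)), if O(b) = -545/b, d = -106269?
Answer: -2989722631489/51687990180 ≈ -57.842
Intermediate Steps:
p(s, Y) = 9 (p(s, Y) = 6 + 3 = 9)
O(p(-1, -15)) + (d/(-58711) - 88409/(-97820)) = -545/9 + (-106269/(-58711) - 88409/(-97820)) = -545*⅑ + (-106269*(-1/58711) - 88409*(-1/97820)) = -545/9 + (106269/58711 + 88409/97820) = -545/9 + 15585814379/5743110020 = -2989722631489/51687990180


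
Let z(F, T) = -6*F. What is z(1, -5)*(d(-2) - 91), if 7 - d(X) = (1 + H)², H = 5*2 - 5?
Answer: 720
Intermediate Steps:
H = 5 (H = 10 - 5 = 5)
d(X) = -29 (d(X) = 7 - (1 + 5)² = 7 - 1*6² = 7 - 1*36 = 7 - 36 = -29)
z(1, -5)*(d(-2) - 91) = (-6*1)*(-29 - 91) = -6*(-120) = 720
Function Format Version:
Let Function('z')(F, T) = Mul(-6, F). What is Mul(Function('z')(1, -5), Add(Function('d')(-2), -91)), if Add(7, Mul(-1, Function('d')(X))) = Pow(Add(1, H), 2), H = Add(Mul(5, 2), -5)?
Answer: 720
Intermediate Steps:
H = 5 (H = Add(10, -5) = 5)
Function('d')(X) = -29 (Function('d')(X) = Add(7, Mul(-1, Pow(Add(1, 5), 2))) = Add(7, Mul(-1, Pow(6, 2))) = Add(7, Mul(-1, 36)) = Add(7, -36) = -29)
Mul(Function('z')(1, -5), Add(Function('d')(-2), -91)) = Mul(Mul(-6, 1), Add(-29, -91)) = Mul(-6, -120) = 720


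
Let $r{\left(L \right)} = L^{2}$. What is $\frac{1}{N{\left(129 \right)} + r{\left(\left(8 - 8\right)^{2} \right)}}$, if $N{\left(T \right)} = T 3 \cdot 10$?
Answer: $\frac{1}{3870} \approx 0.0002584$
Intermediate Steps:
$N{\left(T \right)} = 30 T$ ($N{\left(T \right)} = 3 T 10 = 30 T$)
$\frac{1}{N{\left(129 \right)} + r{\left(\left(8 - 8\right)^{2} \right)}} = \frac{1}{30 \cdot 129 + \left(\left(8 - 8\right)^{2}\right)^{2}} = \frac{1}{3870 + \left(0^{2}\right)^{2}} = \frac{1}{3870 + 0^{2}} = \frac{1}{3870 + 0} = \frac{1}{3870}$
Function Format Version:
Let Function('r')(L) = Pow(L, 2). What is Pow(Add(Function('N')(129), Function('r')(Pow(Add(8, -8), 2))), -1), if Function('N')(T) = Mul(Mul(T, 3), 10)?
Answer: Rational(1, 3870) ≈ 0.00025840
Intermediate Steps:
Function('N')(T) = Mul(30, T) (Function('N')(T) = Mul(Mul(3, T), 10) = Mul(30, T))
Pow(Add(Function('N')(129), Function('r')(Pow(Add(8, -8), 2))), -1) = Pow(Add(Mul(30, 129), Pow(Pow(Add(8, -8), 2), 2)), -1) = Pow(Add(3870, Pow(Pow(0, 2), 2)), -1) = Pow(Add(3870, Pow(0, 2)), -1) = Pow(Add(3870, 0), -1) = Pow(3870, -1) = Rational(1, 3870)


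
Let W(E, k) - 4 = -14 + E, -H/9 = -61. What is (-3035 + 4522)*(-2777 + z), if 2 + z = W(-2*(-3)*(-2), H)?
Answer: -4165087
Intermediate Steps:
H = 549 (H = -9*(-61) = 549)
W(E, k) = -10 + E (W(E, k) = 4 + (-14 + E) = -10 + E)
z = -24 (z = -2 + (-10 - 2*(-3)*(-2)) = -2 + (-10 + 6*(-2)) = -2 + (-10 - 12) = -2 - 22 = -24)
(-3035 + 4522)*(-2777 + z) = (-3035 + 4522)*(-2777 - 24) = 1487*(-2801) = -4165087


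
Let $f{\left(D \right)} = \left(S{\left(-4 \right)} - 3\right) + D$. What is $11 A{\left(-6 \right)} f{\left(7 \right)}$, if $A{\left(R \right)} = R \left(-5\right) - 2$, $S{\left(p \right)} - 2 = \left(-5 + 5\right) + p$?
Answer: $616$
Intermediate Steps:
$S{\left(p \right)} = 2 + p$ ($S{\left(p \right)} = 2 + \left(\left(-5 + 5\right) + p\right) = 2 + \left(0 + p\right) = 2 + p$)
$A{\left(R \right)} = -2 - 5 R$ ($A{\left(R \right)} = - 5 R - 2 = -2 - 5 R$)
$f{\left(D \right)} = -5 + D$ ($f{\left(D \right)} = \left(\left(2 - 4\right) - 3\right) + D = \left(-2 - 3\right) + D = -5 + D$)
$11 A{\left(-6 \right)} f{\left(7 \right)} = 11 \left(-2 - -30\right) \left(-5 + 7\right) = 11 \left(-2 + 30\right) 2 = 11 \cdot 28 \cdot 2 = 308 \cdot 2 = 616$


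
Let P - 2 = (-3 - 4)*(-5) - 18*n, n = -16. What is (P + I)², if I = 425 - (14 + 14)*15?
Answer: 108900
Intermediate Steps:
P = 325 (P = 2 + ((-3 - 4)*(-5) - 18*(-16)) = 2 + (-7*(-5) + 288) = 2 + (35 + 288) = 2 + 323 = 325)
I = 5 (I = 425 - 28*15 = 425 - 1*420 = 425 - 420 = 5)
(P + I)² = (325 + 5)² = 330² = 108900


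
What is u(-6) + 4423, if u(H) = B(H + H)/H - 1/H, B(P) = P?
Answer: 26551/6 ≈ 4425.2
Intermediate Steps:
u(H) = 2 - 1/H (u(H) = (H + H)/H - 1/H = (2*H)/H - 1/H = 2 - 1/H)
u(-6) + 4423 = (2 - 1/(-6)) + 4423 = (2 - 1*(-⅙)) + 4423 = (2 + ⅙) + 4423 = 13/6 + 4423 = 26551/6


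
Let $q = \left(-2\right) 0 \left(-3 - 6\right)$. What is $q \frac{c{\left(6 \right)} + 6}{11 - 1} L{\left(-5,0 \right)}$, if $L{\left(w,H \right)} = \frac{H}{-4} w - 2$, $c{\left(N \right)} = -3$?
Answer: $0$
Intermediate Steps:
$L{\left(w,H \right)} = -2 - \frac{H w}{4}$ ($L{\left(w,H \right)} = H \left(- \frac{1}{4}\right) w - 2 = - \frac{H}{4} w - 2 = - \frac{H w}{4} - 2 = -2 - \frac{H w}{4}$)
$q = 0$ ($q = 0 \left(-3 - 6\right) = 0 \left(-9\right) = 0$)
$q \frac{c{\left(6 \right)} + 6}{11 - 1} L{\left(-5,0 \right)} = 0 \frac{-3 + 6}{11 - 1} \left(-2 - 0 \left(-5\right)\right) = 0 \cdot \frac{3}{10} \left(-2 + 0\right) = 0 \cdot 3 \cdot \frac{1}{10} \left(-2\right) = 0 \cdot \frac{3}{10} \left(-2\right) = 0 \left(-2\right) = 0$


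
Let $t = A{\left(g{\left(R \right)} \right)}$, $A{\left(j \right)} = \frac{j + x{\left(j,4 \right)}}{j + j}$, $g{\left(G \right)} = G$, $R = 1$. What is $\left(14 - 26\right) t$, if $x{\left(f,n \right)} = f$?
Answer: $-12$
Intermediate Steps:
$A{\left(j \right)} = 1$ ($A{\left(j \right)} = \frac{j + j}{j + j} = \frac{2 j}{2 j} = 2 j \frac{1}{2 j} = 1$)
$t = 1$
$\left(14 - 26\right) t = \left(14 - 26\right) 1 = \left(-12\right) 1 = -12$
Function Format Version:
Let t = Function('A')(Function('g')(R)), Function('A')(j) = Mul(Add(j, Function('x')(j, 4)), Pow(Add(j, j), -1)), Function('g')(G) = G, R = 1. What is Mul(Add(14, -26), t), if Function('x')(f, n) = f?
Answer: -12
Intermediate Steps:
Function('A')(j) = 1 (Function('A')(j) = Mul(Add(j, j), Pow(Add(j, j), -1)) = Mul(Mul(2, j), Pow(Mul(2, j), -1)) = Mul(Mul(2, j), Mul(Rational(1, 2), Pow(j, -1))) = 1)
t = 1
Mul(Add(14, -26), t) = Mul(Add(14, -26), 1) = Mul(-12, 1) = -12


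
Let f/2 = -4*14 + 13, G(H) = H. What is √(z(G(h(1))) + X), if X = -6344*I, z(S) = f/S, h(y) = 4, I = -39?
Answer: √989578/2 ≈ 497.39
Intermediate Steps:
f = -86 (f = 2*(-4*14 + 13) = 2*(-56 + 13) = 2*(-43) = -86)
z(S) = -86/S
X = 247416 (X = -6344*(-39) = 247416)
√(z(G(h(1))) + X) = √(-86/4 + 247416) = √(-86*¼ + 247416) = √(-43/2 + 247416) = √(494789/2) = √989578/2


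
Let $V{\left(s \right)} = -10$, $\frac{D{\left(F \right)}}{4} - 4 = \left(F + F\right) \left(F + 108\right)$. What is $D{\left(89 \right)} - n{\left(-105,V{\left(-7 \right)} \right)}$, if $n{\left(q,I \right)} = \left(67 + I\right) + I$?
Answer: $140233$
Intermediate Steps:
$D{\left(F \right)} = 16 + 8 F \left(108 + F\right)$ ($D{\left(F \right)} = 16 + 4 \left(F + F\right) \left(F + 108\right) = 16 + 4 \cdot 2 F \left(108 + F\right) = 16 + 8 F \left(108 + F\right)$)
$n{\left(q,I \right)} = 67 + 2 I$
$D{\left(89 \right)} - n{\left(-105,V{\left(-7 \right)} \right)} = \left(16 + 8 \cdot 89^{2} + 864 \cdot 89\right) - \left(67 + 2 \left(-10\right)\right) = \left(16 + 8 \cdot 7921 + 76896\right) - \left(67 - 20\right) = \left(16 + 63368 + 76896\right) - 47 = 140280 - 47 = 140233$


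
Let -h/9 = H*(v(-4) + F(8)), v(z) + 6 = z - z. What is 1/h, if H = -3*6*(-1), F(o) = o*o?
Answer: -1/9396 ≈ -0.00010643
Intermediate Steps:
v(z) = -6 (v(z) = -6 + (z - z) = -6 + 0 = -6)
F(o) = o**2
H = 18 (H = -18*(-1) = 18)
h = -9396 (h = -162*(-6 + 8**2) = -162*(-6 + 64) = -162*58 = -9*1044 = -9396)
1/h = 1/(-9396) = -1/9396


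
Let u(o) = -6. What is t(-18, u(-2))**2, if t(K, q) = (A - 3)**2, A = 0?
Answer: 81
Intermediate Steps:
t(K, q) = 9 (t(K, q) = (0 - 3)**2 = (-3)**2 = 9)
t(-18, u(-2))**2 = 9**2 = 81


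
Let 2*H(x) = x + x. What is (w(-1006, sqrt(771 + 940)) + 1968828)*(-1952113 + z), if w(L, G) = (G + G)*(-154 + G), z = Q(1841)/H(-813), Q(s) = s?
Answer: -3130098235547500/813 + 488817470680*sqrt(1711)/813 ≈ -3.8252e+12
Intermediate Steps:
H(x) = x (H(x) = (x + x)/2 = (2*x)/2 = x)
z = -1841/813 (z = 1841/(-813) = 1841*(-1/813) = -1841/813 ≈ -2.2645)
w(L, G) = 2*G*(-154 + G) (w(L, G) = (2*G)*(-154 + G) = 2*G*(-154 + G))
(w(-1006, sqrt(771 + 940)) + 1968828)*(-1952113 + z) = (2*sqrt(771 + 940)*(-154 + sqrt(771 + 940)) + 1968828)*(-1952113 - 1841/813) = (2*sqrt(1711)*(-154 + sqrt(1711)) + 1968828)*(-1587069710/813) = (1968828 + 2*sqrt(1711)*(-154 + sqrt(1711)))*(-1587069710/813) = -1041555760999960/271 - 3174139420*sqrt(1711)*(-154 + sqrt(1711))/813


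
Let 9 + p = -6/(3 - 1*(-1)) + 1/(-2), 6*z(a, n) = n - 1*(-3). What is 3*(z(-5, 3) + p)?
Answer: -30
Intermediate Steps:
z(a, n) = ½ + n/6 (z(a, n) = (n - 1*(-3))/6 = (n + 3)/6 = (3 + n)/6 = ½ + n/6)
p = -11 (p = -9 + (-6/(3 - 1*(-1)) + 1/(-2)) = -9 + (-6/(3 + 1) + 1*(-½)) = -9 + (-6/4 - ½) = -9 + (-6*¼ - ½) = -9 + (-3/2 - ½) = -9 - 2 = -11)
3*(z(-5, 3) + p) = 3*((½ + (⅙)*3) - 11) = 3*((½ + ½) - 11) = 3*(1 - 11) = 3*(-10) = -30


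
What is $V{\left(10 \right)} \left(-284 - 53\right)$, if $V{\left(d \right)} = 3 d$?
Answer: $-10110$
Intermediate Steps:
$V{\left(10 \right)} \left(-284 - 53\right) = 3 \cdot 10 \left(-284 - 53\right) = 30 \left(-337\right) = -10110$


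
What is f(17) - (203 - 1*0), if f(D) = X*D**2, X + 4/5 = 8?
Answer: 9389/5 ≈ 1877.8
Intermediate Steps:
X = 36/5 (X = -4/5 + 8 = 36/5 ≈ 7.2000)
f(D) = 36*D**2/5
f(17) - (203 - 1*0) = (36/5)*17**2 - (203 - 1*0) = (36/5)*289 - (203 + 0) = 10404/5 - 1*203 = 10404/5 - 203 = 9389/5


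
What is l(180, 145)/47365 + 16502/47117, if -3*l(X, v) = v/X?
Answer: 84413294447/241023244140 ≈ 0.35023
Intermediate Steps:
l(X, v) = -v/(3*X)
l(180, 145)/47365 + 16502/47117 = -⅓*145/180/47365 + 16502/47117 = -⅓*145*1/180*(1/47365) + 16502*(1/47117) = -29/108*1/47365 + 16502/47117 = -29/5115420 + 16502/47117 = 84413294447/241023244140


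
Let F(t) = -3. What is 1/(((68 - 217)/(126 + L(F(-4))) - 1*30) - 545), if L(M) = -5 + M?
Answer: -118/67999 ≈ -0.0017353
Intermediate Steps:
1/(((68 - 217)/(126 + L(F(-4))) - 1*30) - 545) = 1/(((68 - 217)/(126 + (-5 - 3)) - 1*30) - 545) = 1/((-149/(126 - 8) - 30) - 545) = 1/((-149/118 - 30) - 545) = 1/(-3689/118 - 545) = 1/(-67999/118) = -118/67999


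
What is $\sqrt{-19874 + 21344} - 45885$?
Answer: $-45885 + 7 \sqrt{30} \approx -45847.0$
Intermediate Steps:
$\sqrt{-19874 + 21344} - 45885 = \sqrt{1470} - 45885 = 7 \sqrt{30} - 45885 = -45885 + 7 \sqrt{30}$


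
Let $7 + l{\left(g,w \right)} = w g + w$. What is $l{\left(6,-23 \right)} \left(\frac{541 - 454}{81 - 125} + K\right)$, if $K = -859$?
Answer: $\frac{1591086}{11} \approx 1.4464 \cdot 10^{5}$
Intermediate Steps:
$l{\left(g,w \right)} = -7 + w + g w$ ($l{\left(g,w \right)} = -7 + \left(w g + w\right) = -7 + \left(g w + w\right) = -7 + \left(w + g w\right) = -7 + w + g w$)
$l{\left(6,-23 \right)} \left(\frac{541 - 454}{81 - 125} + K\right) = \left(-7 - 23 + 6 \left(-23\right)\right) \left(\frac{541 - 454}{81 - 125} - 859\right) = \left(-7 - 23 - 138\right) \left(\frac{87}{-44} - 859\right) = - 168 \left(87 \left(- \frac{1}{44}\right) - 859\right) = - 168 \left(- \frac{87}{44} - 859\right) = \left(-168\right) \left(- \frac{37883}{44}\right) = \frac{1591086}{11}$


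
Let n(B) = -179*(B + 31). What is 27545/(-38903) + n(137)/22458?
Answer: -298082771/145613929 ≈ -2.0471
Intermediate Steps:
n(B) = -5549 - 179*B (n(B) = -179*(31 + B) = -5549 - 179*B)
27545/(-38903) + n(137)/22458 = 27545/(-38903) + (-5549 - 179*137)/22458 = 27545*(-1/38903) + (-5549 - 24523)*(1/22458) = -27545/38903 - 30072*1/22458 = -27545/38903 - 5012/3743 = -298082771/145613929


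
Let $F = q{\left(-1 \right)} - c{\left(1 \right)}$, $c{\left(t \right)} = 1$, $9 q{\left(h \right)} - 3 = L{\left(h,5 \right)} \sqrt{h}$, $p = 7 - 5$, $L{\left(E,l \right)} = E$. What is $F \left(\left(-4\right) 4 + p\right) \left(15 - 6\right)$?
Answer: $84 + 14 i \approx 84.0 + 14.0 i$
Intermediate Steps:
$p = 2$
$q{\left(h \right)} = \frac{1}{3} + \frac{h^{\frac{3}{2}}}{9}$ ($q{\left(h \right)} = \frac{1}{3} + \frac{h \sqrt{h}}{9} = \frac{1}{3} + \frac{h^{\frac{3}{2}}}{9}$)
$F = - \frac{2}{3} - \frac{i}{9}$ ($F = \left(\frac{1}{3} + \frac{\left(-1\right)^{\frac{3}{2}}}{9}\right) - 1 = \left(\frac{1}{3} + \frac{\left(-1\right) i}{9}\right) - 1 = \left(\frac{1}{3} - \frac{i}{9}\right) - 1 = - \frac{2}{3} - \frac{i}{9} \approx -0.66667 - 0.11111 i$)
$F \left(\left(-4\right) 4 + p\right) \left(15 - 6\right) = \left(- \frac{2}{3} - \frac{i}{9}\right) \left(\left(-4\right) 4 + 2\right) \left(15 - 6\right) = \left(- \frac{2}{3} - \frac{i}{9}\right) \left(-16 + 2\right) 9 = \left(- \frac{2}{3} - \frac{i}{9}\right) \left(\left(-14\right) 9\right) = \left(- \frac{2}{3} - \frac{i}{9}\right) \left(-126\right) = 84 + 14 i$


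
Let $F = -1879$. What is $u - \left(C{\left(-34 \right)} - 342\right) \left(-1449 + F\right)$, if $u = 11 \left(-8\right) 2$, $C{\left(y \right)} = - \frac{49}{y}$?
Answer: $- \frac{19270448}{17} \approx -1.1336 \cdot 10^{6}$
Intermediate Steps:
$u = -176$ ($u = \left(-88\right) 2 = -176$)
$u - \left(C{\left(-34 \right)} - 342\right) \left(-1449 + F\right) = -176 - \left(- \frac{49}{-34} - 342\right) \left(-1449 - 1879\right) = -176 - \left(\left(-49\right) \left(- \frac{1}{34}\right) - 342\right) \left(-3328\right) = -176 - \left(\frac{49}{34} - 342\right) \left(-3328\right) = -176 - \left(- \frac{11579}{34}\right) \left(-3328\right) = -176 - \frac{19267456}{17} = - \frac{19270448}{17}$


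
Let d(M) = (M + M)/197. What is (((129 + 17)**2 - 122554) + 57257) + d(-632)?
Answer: -8665521/197 ≈ -43987.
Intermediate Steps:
d(M) = 2*M/197 (d(M) = (2*M)*(1/197) = 2*M/197)
(((129 + 17)**2 - 122554) + 57257) + d(-632) = (((129 + 17)**2 - 122554) + 57257) + (2/197)*(-632) = ((146**2 - 122554) + 57257) - 1264/197 = ((21316 - 122554) + 57257) - 1264/197 = (-101238 + 57257) - 1264/197 = -43981 - 1264/197 = -8665521/197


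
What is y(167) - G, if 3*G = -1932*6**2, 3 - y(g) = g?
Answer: 23020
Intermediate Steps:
y(g) = 3 - g
G = -23184 (G = (-1932*6**2)/3 = (-1932*36)/3 = (1/3)*(-69552) = -23184)
y(167) - G = (3 - 1*167) - 1*(-23184) = (3 - 167) + 23184 = -164 + 23184 = 23020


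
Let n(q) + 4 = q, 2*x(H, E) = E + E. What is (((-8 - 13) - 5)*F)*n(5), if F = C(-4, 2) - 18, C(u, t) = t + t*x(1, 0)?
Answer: 416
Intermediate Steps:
x(H, E) = E (x(H, E) = (E + E)/2 = (2*E)/2 = E)
n(q) = -4 + q
C(u, t) = t (C(u, t) = t + t*0 = t + 0 = t)
F = -16 (F = 2 - 18 = -16)
(((-8 - 13) - 5)*F)*n(5) = (((-8 - 13) - 5)*(-16))*(-4 + 5) = ((-21 - 5)*(-16))*1 = -26*(-16)*1 = 416*1 = 416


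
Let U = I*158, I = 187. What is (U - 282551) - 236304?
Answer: -489309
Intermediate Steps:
U = 29546 (U = 187*158 = 29546)
(U - 282551) - 236304 = (29546 - 282551) - 236304 = -253005 - 236304 = -489309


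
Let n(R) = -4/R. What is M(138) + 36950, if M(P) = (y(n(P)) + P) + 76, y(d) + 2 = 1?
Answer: 37163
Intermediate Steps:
y(d) = -1 (y(d) = -2 + 1 = -1)
M(P) = 75 + P (M(P) = (-1 + P) + 76 = 75 + P)
M(138) + 36950 = (75 + 138) + 36950 = 213 + 36950 = 37163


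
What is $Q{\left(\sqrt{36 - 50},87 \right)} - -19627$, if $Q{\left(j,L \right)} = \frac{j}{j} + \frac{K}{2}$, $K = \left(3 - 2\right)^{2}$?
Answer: $\frac{39257}{2} \approx 19629.0$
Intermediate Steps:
$K = 1$ ($K = 1^{2} = 1$)
$Q{\left(j,L \right)} = \frac{3}{2}$ ($Q{\left(j,L \right)} = \frac{j}{j} + 1 \cdot \frac{1}{2} = 1 + 1 \cdot \frac{1}{2} = 1 + \frac{1}{2} = \frac{3}{2}$)
$Q{\left(\sqrt{36 - 50},87 \right)} - -19627 = \frac{3}{2} - -19627 = \frac{3}{2} + 19627 = \frac{39257}{2}$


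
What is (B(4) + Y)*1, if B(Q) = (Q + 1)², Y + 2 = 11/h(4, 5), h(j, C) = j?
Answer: 103/4 ≈ 25.750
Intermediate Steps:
Y = ¾ (Y = -2 + 11/4 = ¾ ≈ 0.75000)
B(Q) = (1 + Q)²
(B(4) + Y)*1 = ((1 + 4)² + ¾)*1 = (5² + ¾)*1 = (25 + ¾)*1 = (103/4)*1 = 103/4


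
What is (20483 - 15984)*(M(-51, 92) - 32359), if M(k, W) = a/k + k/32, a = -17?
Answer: -13976525915/96 ≈ -1.4559e+8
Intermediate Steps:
M(k, W) = -17/k + k/32
(20483 - 15984)*(M(-51, 92) - 32359) = (20483 - 15984)*((-17/(-51) + (1/32)*(-51)) - 32359) = 4499*((-17*(-1/51) - 51/32) - 32359) = 4499*((⅓ - 51/32) - 32359) = 4499*(-121/96 - 32359) = 4499*(-3106585/96) = -13976525915/96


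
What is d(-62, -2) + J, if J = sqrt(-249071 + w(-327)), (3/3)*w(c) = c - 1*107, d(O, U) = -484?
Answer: -484 + I*sqrt(249505) ≈ -484.0 + 499.5*I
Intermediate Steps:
w(c) = -107 + c (w(c) = c - 1*107 = c - 107 = -107 + c)
J = I*sqrt(249505) (J = sqrt(-249071 + (-107 - 327)) = sqrt(-249071 - 434) = sqrt(-249505) = I*sqrt(249505) ≈ 499.5*I)
d(-62, -2) + J = -484 + I*sqrt(249505)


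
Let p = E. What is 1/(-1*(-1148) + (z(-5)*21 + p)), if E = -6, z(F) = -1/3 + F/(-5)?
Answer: 1/1156 ≈ 0.00086505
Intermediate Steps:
z(F) = -⅓ - F/5 (z(F) = -1*⅓ + F*(-⅕) = -⅓ - F/5)
p = -6
1/(-1*(-1148) + (z(-5)*21 + p)) = 1/(-1*(-1148) + ((-⅓ - ⅕*(-5))*21 - 6)) = 1/(1148 + ((-⅓ + 1)*21 - 6)) = 1/(1148 + ((⅔)*21 - 6)) = 1/(1148 + (14 - 6)) = 1/(1148 + 8) = 1/1156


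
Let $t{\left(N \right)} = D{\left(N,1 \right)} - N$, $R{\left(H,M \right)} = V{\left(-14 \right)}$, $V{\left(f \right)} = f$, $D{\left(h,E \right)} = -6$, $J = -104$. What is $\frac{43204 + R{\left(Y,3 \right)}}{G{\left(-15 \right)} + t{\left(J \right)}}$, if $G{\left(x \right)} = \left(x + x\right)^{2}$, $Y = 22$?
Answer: $\frac{21595}{499} \approx 43.277$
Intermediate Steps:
$R{\left(H,M \right)} = -14$
$G{\left(x \right)} = 4 x^{2}$ ($G{\left(x \right)} = \left(2 x\right)^{2} = 4 x^{2}$)
$t{\left(N \right)} = -6 - N$
$\frac{43204 + R{\left(Y,3 \right)}}{G{\left(-15 \right)} + t{\left(J \right)}} = \frac{43204 - 14}{4 \left(-15\right)^{2} - -98} = \frac{43190}{4 \cdot 225 + \left(-6 + 104\right)} = \frac{43190}{900 + 98} = \frac{43190}{998} = 43190 \cdot \frac{1}{998} = \frac{21595}{499}$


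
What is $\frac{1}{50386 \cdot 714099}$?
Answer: $\frac{1}{35980592214} \approx 2.7793 \cdot 10^{-11}$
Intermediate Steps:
$\frac{1}{50386 \cdot 714099} = \frac{1}{50386} \cdot \frac{1}{714099} = \frac{1}{35980592214}$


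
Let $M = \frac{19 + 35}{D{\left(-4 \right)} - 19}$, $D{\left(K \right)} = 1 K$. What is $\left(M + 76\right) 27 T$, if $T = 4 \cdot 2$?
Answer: $\frac{365904}{23} \approx 15909.0$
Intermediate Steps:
$D{\left(K \right)} = K$
$T = 8$
$M = - \frac{54}{23}$ ($M = \frac{19 + 35}{-4 - 19} = \frac{54}{-23} = 54 \left(- \frac{1}{23}\right) = - \frac{54}{23} \approx -2.3478$)
$\left(M + 76\right) 27 T = \left(- \frac{54}{23} + 76\right) 27 \cdot 8 = \frac{1694}{23} \cdot 27 \cdot 8 = \frac{45738}{23} \cdot 8 = \frac{365904}{23}$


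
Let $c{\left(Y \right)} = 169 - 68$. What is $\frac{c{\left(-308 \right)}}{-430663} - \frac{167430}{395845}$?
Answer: $- \frac{14429177287}{34095159047} \approx -0.4232$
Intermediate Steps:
$c{\left(Y \right)} = 101$ ($c{\left(Y \right)} = 169 - 68 = 101$)
$\frac{c{\left(-308 \right)}}{-430663} - \frac{167430}{395845} = \frac{101}{-430663} - \frac{167430}{395845} = 101 \left(- \frac{1}{430663}\right) - \frac{33486}{79169} = - \frac{101}{430663} - \frac{33486}{79169} = - \frac{14429177287}{34095159047}$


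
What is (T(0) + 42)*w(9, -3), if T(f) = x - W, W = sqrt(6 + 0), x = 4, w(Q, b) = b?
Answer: -138 + 3*sqrt(6) ≈ -130.65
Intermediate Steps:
W = sqrt(6) ≈ 2.4495
T(f) = 4 - sqrt(6)
(T(0) + 42)*w(9, -3) = ((4 - sqrt(6)) + 42)*(-3) = (46 - sqrt(6))*(-3) = -138 + 3*sqrt(6)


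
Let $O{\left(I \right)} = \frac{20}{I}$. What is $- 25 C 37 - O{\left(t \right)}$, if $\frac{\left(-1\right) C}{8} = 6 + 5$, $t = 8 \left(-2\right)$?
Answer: $\frac{325605}{4} \approx 81401.0$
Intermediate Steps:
$t = -16$
$C = -88$ ($C = - 8 \left(6 + 5\right) = \left(-8\right) 11 = -88$)
$- 25 C 37 - O{\left(t \right)} = \left(-25\right) \left(-88\right) 37 - \frac{20}{-16} = 2200 \cdot 37 - 20 \left(- \frac{1}{16}\right) = 81400 - - \frac{5}{4} = 81400 + \frac{5}{4} = \frac{325605}{4}$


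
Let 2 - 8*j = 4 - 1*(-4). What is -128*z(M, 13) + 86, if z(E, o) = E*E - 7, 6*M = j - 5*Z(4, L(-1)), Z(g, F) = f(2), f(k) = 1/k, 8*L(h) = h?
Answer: 8500/9 ≈ 944.44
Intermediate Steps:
L(h) = h/8
j = -¾ (j = ¼ - (4 - 1*(-4))/8 = ¼ - (4 + 4)/8 = ¼ - ⅛*8 = ¼ - 1 = -¾ ≈ -0.75000)
Z(g, F) = ½ (Z(g, F) = 1/2 = ½)
M = -13/24 (M = (-¾ - 5*½)/6 = (-¾ - 5/2)/6 = (⅙)*(-13/4) = -13/24 ≈ -0.54167)
z(E, o) = -7 + E² (z(E, o) = E² - 7 = -7 + E²)
-128*z(M, 13) + 86 = -128*(-7 + (-13/24)²) + 86 = -128*(-7 + 169/576) + 86 = -128*(-3863/576) + 86 = 7726/9 + 86 = 8500/9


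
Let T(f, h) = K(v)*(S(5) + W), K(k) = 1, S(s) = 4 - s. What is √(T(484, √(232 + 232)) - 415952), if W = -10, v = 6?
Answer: I*√415963 ≈ 644.95*I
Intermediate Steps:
T(f, h) = -11 (T(f, h) = 1*((4 - 1*5) - 10) = 1*((4 - 5) - 10) = 1*(-1 - 10) = 1*(-11) = -11)
√(T(484, √(232 + 232)) - 415952) = √(-11 - 415952) = √(-415963) = I*√415963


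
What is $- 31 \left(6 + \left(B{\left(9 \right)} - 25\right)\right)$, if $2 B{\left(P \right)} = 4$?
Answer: $527$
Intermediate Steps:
$B{\left(P \right)} = 2$ ($B{\left(P \right)} = \frac{1}{2} \cdot 4 = 2$)
$- 31 \left(6 + \left(B{\left(9 \right)} - 25\right)\right) = - 31 \left(6 + \left(2 - 25\right)\right) = - 31 \left(6 - 23\right) = \left(-31\right) \left(-17\right) = 527$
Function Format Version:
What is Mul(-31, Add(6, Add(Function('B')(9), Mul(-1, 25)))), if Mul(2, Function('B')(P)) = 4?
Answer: 527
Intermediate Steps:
Function('B')(P) = 2 (Function('B')(P) = Mul(Rational(1, 2), 4) = 2)
Mul(-31, Add(6, Add(Function('B')(9), Mul(-1, 25)))) = Mul(-31, Add(6, Add(2, Mul(-1, 25)))) = Mul(-31, Add(6, Add(2, -25))) = Mul(-31, Add(6, -23)) = Mul(-31, -17) = 527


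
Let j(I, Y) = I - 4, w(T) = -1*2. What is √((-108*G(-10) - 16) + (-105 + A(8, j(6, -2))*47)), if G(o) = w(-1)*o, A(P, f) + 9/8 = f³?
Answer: I*√31326/4 ≈ 44.248*I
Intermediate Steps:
w(T) = -2
j(I, Y) = -4 + I
A(P, f) = -9/8 + f³
G(o) = -2*o
√((-108*G(-10) - 16) + (-105 + A(8, j(6, -2))*47)) = √((-(-216)*(-10) - 16) + (-105 + (-9/8 + (-4 + 6)³)*47)) = √((-108*20 - 16) + (-105 + (-9/8 + 2³)*47)) = √((-2160 - 16) + (-105 + (-9/8 + 8)*47)) = √(-2176 + (-105 + (55/8)*47)) = √(-2176 + (-105 + 2585/8)) = √(-2176 + 1745/8) = √(-15663/8) = I*√31326/4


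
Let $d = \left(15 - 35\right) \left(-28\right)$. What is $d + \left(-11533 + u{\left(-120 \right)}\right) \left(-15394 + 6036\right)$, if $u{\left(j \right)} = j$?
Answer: $109049334$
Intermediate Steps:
$d = 560$ ($d = \left(-20\right) \left(-28\right) = 560$)
$d + \left(-11533 + u{\left(-120 \right)}\right) \left(-15394 + 6036\right) = 560 + \left(-11533 - 120\right) \left(-15394 + 6036\right) = 560 - -109048774 = 560 + 109048774 = 109049334$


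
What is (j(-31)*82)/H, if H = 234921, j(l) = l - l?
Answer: 0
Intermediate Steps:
j(l) = 0
(j(-31)*82)/H = (0*82)/234921 = 0*(1/234921) = 0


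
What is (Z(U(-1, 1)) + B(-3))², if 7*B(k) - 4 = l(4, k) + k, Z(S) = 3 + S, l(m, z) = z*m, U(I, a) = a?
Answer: 289/49 ≈ 5.8980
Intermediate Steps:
l(m, z) = m*z
B(k) = 4/7 + 5*k/7 (B(k) = 4/7 + (4*k + k)/7 = 4/7 + (5*k)/7 = 4/7 + 5*k/7)
(Z(U(-1, 1)) + B(-3))² = ((3 + 1) + (4/7 + (5/7)*(-3)))² = (4 + (4/7 - 15/7))² = (4 - 11/7)² = (17/7)² = 289/49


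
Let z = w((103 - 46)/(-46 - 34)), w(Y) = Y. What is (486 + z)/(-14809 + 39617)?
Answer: 38823/1984640 ≈ 0.019562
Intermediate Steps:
z = -57/80 (z = (103 - 46)/(-46 - 34) = 57/(-80) = 57*(-1/80) = -57/80 ≈ -0.71250)
(486 + z)/(-14809 + 39617) = (486 - 57/80)/(-14809 + 39617) = (38823/80)/24808 = (38823/80)*(1/24808) = 38823/1984640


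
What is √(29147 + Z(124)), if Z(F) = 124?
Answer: √29271 ≈ 171.09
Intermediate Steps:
√(29147 + Z(124)) = √(29147 + 124) = √29271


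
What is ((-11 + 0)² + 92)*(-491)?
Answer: -104583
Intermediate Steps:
((-11 + 0)² + 92)*(-491) = ((-11)² + 92)*(-491) = (121 + 92)*(-491) = 213*(-491) = -104583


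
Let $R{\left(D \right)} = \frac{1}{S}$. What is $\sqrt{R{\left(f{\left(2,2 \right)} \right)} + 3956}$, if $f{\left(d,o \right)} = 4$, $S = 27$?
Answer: $\frac{\sqrt{320439}}{9} \approx 62.897$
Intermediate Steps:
$R{\left(D \right)} = \frac{1}{27}$
$\sqrt{R{\left(f{\left(2,2 \right)} \right)} + 3956} = \sqrt{\frac{1}{27} + 3956} = \sqrt{\frac{106813}{27}} = \frac{\sqrt{320439}}{9}$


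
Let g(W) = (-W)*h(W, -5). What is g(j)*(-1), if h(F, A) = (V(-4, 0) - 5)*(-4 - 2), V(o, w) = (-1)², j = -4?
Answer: -96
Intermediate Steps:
V(o, w) = 1
h(F, A) = 24 (h(F, A) = (1 - 5)*(-4 - 2) = -4*(-6) = 24)
g(W) = -24*W (g(W) = -W*24 = -24*W)
g(j)*(-1) = -24*(-4)*(-1) = 96*(-1) = -96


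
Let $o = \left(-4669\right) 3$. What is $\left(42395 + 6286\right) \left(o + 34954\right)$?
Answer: $1019720907$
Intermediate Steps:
$o = -14007$
$\left(42395 + 6286\right) \left(o + 34954\right) = \left(42395 + 6286\right) \left(-14007 + 34954\right) = 48681 \cdot 20947 = 1019720907$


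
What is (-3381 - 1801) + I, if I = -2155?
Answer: -7337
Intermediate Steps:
(-3381 - 1801) + I = (-3381 - 1801) - 2155 = -5182 - 2155 = -7337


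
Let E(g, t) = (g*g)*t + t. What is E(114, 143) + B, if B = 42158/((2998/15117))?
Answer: 3104649172/1499 ≈ 2.0711e+6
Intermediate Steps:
E(g, t) = t + t*g**2 (E(g, t) = g**2*t + t = t*g**2 + t = t + t*g**2)
B = 318651243/1499 (B = 42158/((2998*(1/15117))) = 42158/(2998/15117) = 42158*(15117/2998) = 318651243/1499 ≈ 2.1258e+5)
E(114, 143) + B = 143*(1 + 114**2) + 318651243/1499 = 143*(1 + 12996) + 318651243/1499 = 143*12997 + 318651243/1499 = 1858571 + 318651243/1499 = 3104649172/1499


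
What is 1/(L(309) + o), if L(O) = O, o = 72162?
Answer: 1/72471 ≈ 1.3799e-5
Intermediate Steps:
1/(L(309) + o) = 1/(309 + 72162) = 1/72471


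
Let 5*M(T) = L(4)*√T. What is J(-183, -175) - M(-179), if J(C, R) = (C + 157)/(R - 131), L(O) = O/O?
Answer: 13/153 - I*√179/5 ≈ 0.084967 - 2.6758*I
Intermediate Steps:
L(O) = 1
M(T) = √T/5 (M(T) = (1*√T)/5 = √T/5)
J(C, R) = (157 + C)/(-131 + R)
J(-183, -175) - M(-179) = (157 - 183)/(-131 - 175) - √(-179)/5 = -26/(-306) - I*√179/5 = -1/306*(-26) - I*√179/5 = 13/153 - I*√179/5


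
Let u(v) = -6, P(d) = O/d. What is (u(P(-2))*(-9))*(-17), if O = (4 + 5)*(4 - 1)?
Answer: -918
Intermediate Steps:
O = 27 (O = 9*3 = 27)
P(d) = 27/d
(u(P(-2))*(-9))*(-17) = -6*(-9)*(-17) = 54*(-17) = -918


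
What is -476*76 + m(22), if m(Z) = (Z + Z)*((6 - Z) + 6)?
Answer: -36616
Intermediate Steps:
m(Z) = 2*Z*(12 - Z) (m(Z) = (2*Z)*(12 - Z) = 2*Z*(12 - Z))
-476*76 + m(22) = -476*76 + 2*22*(12 - 1*22) = -36176 + 2*22*(12 - 22) = -36176 + 2*22*(-10) = -36176 - 440 = -36616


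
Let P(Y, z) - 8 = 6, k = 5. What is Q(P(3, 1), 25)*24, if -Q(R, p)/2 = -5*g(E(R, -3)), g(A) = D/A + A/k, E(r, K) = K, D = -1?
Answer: -64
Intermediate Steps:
g(A) = -1/A + A/5
P(Y, z) = 14 (P(Y, z) = 8 + 6 = 14)
Q(R, p) = -8/3 (Q(R, p) = -(-10)*(-1/(-3) + (⅕)*(-3)) = -(-10)*(-1*(-⅓) - ⅗) = -(-10)*(⅓ - ⅗) = -(-10)*(-4)/15 = -2*4/3 = -8/3)
Q(P(3, 1), 25)*24 = -8/3*24 = -64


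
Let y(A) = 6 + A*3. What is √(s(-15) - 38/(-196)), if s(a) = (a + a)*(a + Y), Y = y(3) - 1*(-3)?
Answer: I*√17602/14 ≈ 9.4766*I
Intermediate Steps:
y(A) = 6 + 3*A
Y = 18 (Y = (6 + 3*3) - 1*(-3) = (6 + 9) + 3 = 15 + 3 = 18)
s(a) = 2*a*(18 + a) (s(a) = (a + a)*(a + 18) = (2*a)*(18 + a) = 2*a*(18 + a))
√(s(-15) - 38/(-196)) = √(2*(-15)*(18 - 15) - 38/(-196)) = √(2*(-15)*3 - 38*(-1/196)) = √(-90 + 19/98) = √(-8801/98) = I*√17602/14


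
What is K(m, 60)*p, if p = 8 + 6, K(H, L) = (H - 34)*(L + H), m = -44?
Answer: -17472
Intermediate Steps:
K(H, L) = (-34 + H)*(H + L)
p = 14
K(m, 60)*p = ((-44)² - 34*(-44) - 34*60 - 44*60)*14 = (1936 + 1496 - 2040 - 2640)*14 = -1248*14 = -17472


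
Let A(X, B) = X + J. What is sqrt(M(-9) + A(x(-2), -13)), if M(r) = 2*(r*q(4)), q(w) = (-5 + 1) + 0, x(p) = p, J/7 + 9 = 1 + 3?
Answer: sqrt(35) ≈ 5.9161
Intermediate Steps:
J = -35 (J = -63 + 7*(1 + 3) = -63 + 7*4 = -63 + 28 = -35)
q(w) = -4 (q(w) = -4 + 0 = -4)
M(r) = -8*r (M(r) = 2*(r*(-4)) = 2*(-4*r) = -8*r)
A(X, B) = -35 + X (A(X, B) = X - 35 = -35 + X)
sqrt(M(-9) + A(x(-2), -13)) = sqrt(-8*(-9) + (-35 - 2)) = sqrt(72 - 37) = sqrt(35)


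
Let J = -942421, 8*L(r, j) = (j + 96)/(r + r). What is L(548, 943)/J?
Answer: -1039/8263147328 ≈ -1.2574e-7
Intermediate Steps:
L(r, j) = (96 + j)/(16*r) (L(r, j) = ((j + 96)/(r + r))/8 = ((96 + j)/((2*r)))/8 = ((96 + j)*(1/(2*r)))/8 = ((96 + j)/(2*r))/8 = (96 + j)/(16*r))
L(548, 943)/J = ((1/16)*(96 + 943)/548)/(-942421) = ((1/16)*(1/548)*1039)*(-1/942421) = (1039/8768)*(-1/942421) = -1039/8263147328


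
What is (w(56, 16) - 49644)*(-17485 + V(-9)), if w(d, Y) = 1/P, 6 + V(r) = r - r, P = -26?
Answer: 22576420795/26 ≈ 8.6832e+8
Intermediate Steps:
V(r) = -6 (V(r) = -6 + (r - r) = -6 + 0 = -6)
w(d, Y) = -1/26 (w(d, Y) = 1/(-26) = -1/26)
(w(56, 16) - 49644)*(-17485 + V(-9)) = (-1/26 - 49644)*(-17485 - 6) = -1290745/26*(-17491) = 22576420795/26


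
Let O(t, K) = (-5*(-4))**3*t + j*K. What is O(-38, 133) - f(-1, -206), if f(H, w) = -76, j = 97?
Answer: -291023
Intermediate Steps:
O(t, K) = 97*K + 8000*t (O(t, K) = (-5*(-4))**3*t + 97*K = 20**3*t + 97*K = 8000*t + 97*K = 97*K + 8000*t)
O(-38, 133) - f(-1, -206) = (97*133 + 8000*(-38)) - 1*(-76) = (12901 - 304000) + 76 = -291099 + 76 = -291023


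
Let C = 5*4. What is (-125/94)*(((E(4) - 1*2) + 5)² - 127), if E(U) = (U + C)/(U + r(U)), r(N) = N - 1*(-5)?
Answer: 1093375/7943 ≈ 137.65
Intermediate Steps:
r(N) = 5 + N (r(N) = N + 5 = 5 + N)
C = 20
E(U) = (20 + U)/(5 + 2*U) (E(U) = (U + 20)/(U + (5 + U)) = (20 + U)/(5 + 2*U))
(-125/94)*(((E(4) - 1*2) + 5)² - 127) = (-125/94)*((((20 + 4)/(5 + 2*4) - 1*2) + 5)² - 127) = (-125*1/94)*(((24/(5 + 8) - 2) + 5)² - 127) = -125*(((24/13 - 2) + 5)² - 127)/94 = -125*((-2/13 + 5)² - 127)/94 = -125*((63/13)² - 127)/94 = -125*(3969/169 - 127)/94 = -125/94*(-17494/169) = 1093375/7943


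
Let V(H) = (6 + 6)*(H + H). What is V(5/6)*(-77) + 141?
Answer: -1399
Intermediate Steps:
V(H) = 24*H (V(H) = 12*(2*H) = 24*H)
V(5/6)*(-77) + 141 = (24*(5/6))*(-77) + 141 = (24*(5*(⅙)))*(-77) + 141 = (24*(⅚))*(-77) + 141 = 20*(-77) + 141 = -1540 + 141 = -1399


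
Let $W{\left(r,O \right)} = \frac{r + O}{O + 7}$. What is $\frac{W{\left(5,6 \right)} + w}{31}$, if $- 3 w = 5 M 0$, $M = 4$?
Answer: $\frac{11}{403} \approx 0.027295$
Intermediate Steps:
$W{\left(r,O \right)} = \frac{O + r}{7 + O}$
$w = 0$ ($w = - \frac{5 \cdot 4 \cdot 0}{3} = - \frac{20 \cdot 0}{3} = \left(- \frac{1}{3}\right) 0 = 0$)
$\frac{W{\left(5,6 \right)} + w}{31} = \frac{\frac{6 + 5}{7 + 6} + 0}{31} = \left(\frac{1}{13} \cdot 11 + 0\right) \frac{1}{31} = \left(\frac{11}{13} + 0\right) \frac{1}{31} = \frac{11}{13} \cdot \frac{1}{31} = \frac{11}{403}$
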